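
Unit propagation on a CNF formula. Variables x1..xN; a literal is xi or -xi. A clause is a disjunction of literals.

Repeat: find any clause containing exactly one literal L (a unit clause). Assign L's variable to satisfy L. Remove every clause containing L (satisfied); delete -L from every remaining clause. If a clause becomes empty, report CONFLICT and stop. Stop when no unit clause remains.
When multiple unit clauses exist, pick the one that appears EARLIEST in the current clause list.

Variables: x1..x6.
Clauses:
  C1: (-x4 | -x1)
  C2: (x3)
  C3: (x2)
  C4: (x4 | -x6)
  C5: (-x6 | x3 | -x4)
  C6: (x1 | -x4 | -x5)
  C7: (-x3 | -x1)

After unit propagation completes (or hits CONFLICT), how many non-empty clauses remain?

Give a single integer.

unit clause [3] forces x3=T; simplify:
  drop -3 from [-3, -1] -> [-1]
  satisfied 2 clause(s); 5 remain; assigned so far: [3]
unit clause [2] forces x2=T; simplify:
  satisfied 1 clause(s); 4 remain; assigned so far: [2, 3]
unit clause [-1] forces x1=F; simplify:
  drop 1 from [1, -4, -5] -> [-4, -5]
  satisfied 2 clause(s); 2 remain; assigned so far: [1, 2, 3]

Answer: 2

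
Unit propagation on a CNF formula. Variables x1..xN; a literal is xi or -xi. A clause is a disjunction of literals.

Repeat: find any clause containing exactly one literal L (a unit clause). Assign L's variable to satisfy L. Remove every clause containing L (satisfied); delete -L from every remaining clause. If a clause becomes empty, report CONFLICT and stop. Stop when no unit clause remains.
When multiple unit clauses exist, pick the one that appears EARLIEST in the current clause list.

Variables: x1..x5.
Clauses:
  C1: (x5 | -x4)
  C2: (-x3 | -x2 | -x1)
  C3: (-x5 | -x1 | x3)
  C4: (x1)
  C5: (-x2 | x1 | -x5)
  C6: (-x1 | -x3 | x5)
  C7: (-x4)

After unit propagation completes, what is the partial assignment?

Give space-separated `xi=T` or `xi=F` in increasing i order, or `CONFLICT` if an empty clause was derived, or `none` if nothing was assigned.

unit clause [1] forces x1=T; simplify:
  drop -1 from [-3, -2, -1] -> [-3, -2]
  drop -1 from [-5, -1, 3] -> [-5, 3]
  drop -1 from [-1, -3, 5] -> [-3, 5]
  satisfied 2 clause(s); 5 remain; assigned so far: [1]
unit clause [-4] forces x4=F; simplify:
  satisfied 2 clause(s); 3 remain; assigned so far: [1, 4]

Answer: x1=T x4=F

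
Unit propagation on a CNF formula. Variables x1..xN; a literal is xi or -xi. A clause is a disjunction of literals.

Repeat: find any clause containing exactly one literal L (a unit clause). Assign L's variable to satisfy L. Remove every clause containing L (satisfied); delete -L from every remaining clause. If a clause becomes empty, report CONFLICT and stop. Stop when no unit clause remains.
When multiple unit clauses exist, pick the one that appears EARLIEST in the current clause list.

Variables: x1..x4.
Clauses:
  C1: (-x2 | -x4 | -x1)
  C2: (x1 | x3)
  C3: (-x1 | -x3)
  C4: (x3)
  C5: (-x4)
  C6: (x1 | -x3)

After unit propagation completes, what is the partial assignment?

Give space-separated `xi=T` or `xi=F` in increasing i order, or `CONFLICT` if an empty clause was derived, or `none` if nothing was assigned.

unit clause [3] forces x3=T; simplify:
  drop -3 from [-1, -3] -> [-1]
  drop -3 from [1, -3] -> [1]
  satisfied 2 clause(s); 4 remain; assigned so far: [3]
unit clause [-1] forces x1=F; simplify:
  drop 1 from [1] -> [] (empty!)
  satisfied 2 clause(s); 2 remain; assigned so far: [1, 3]
CONFLICT (empty clause)

Answer: CONFLICT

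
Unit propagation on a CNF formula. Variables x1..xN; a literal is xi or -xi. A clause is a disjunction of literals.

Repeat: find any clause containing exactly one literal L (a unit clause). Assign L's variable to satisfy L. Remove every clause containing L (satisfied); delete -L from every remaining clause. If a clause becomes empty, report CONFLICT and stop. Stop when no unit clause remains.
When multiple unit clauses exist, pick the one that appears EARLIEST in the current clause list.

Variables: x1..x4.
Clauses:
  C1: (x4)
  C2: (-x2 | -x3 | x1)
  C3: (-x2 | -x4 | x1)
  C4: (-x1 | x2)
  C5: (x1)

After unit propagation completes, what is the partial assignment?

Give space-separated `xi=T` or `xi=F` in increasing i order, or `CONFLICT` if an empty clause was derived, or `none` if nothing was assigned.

unit clause [4] forces x4=T; simplify:
  drop -4 from [-2, -4, 1] -> [-2, 1]
  satisfied 1 clause(s); 4 remain; assigned so far: [4]
unit clause [1] forces x1=T; simplify:
  drop -1 from [-1, 2] -> [2]
  satisfied 3 clause(s); 1 remain; assigned so far: [1, 4]
unit clause [2] forces x2=T; simplify:
  satisfied 1 clause(s); 0 remain; assigned so far: [1, 2, 4]

Answer: x1=T x2=T x4=T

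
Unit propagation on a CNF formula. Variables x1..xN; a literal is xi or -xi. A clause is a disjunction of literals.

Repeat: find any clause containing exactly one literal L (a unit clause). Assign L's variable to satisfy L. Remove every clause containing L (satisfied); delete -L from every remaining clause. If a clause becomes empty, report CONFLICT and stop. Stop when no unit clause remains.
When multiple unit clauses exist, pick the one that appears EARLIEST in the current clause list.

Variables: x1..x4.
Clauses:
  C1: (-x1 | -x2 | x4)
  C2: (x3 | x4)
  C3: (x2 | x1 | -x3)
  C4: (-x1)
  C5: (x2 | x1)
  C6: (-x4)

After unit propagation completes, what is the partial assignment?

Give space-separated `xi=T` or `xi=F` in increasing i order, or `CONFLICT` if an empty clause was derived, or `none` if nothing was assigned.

Answer: x1=F x2=T x3=T x4=F

Derivation:
unit clause [-1] forces x1=F; simplify:
  drop 1 from [2, 1, -3] -> [2, -3]
  drop 1 from [2, 1] -> [2]
  satisfied 2 clause(s); 4 remain; assigned so far: [1]
unit clause [2] forces x2=T; simplify:
  satisfied 2 clause(s); 2 remain; assigned so far: [1, 2]
unit clause [-4] forces x4=F; simplify:
  drop 4 from [3, 4] -> [3]
  satisfied 1 clause(s); 1 remain; assigned so far: [1, 2, 4]
unit clause [3] forces x3=T; simplify:
  satisfied 1 clause(s); 0 remain; assigned so far: [1, 2, 3, 4]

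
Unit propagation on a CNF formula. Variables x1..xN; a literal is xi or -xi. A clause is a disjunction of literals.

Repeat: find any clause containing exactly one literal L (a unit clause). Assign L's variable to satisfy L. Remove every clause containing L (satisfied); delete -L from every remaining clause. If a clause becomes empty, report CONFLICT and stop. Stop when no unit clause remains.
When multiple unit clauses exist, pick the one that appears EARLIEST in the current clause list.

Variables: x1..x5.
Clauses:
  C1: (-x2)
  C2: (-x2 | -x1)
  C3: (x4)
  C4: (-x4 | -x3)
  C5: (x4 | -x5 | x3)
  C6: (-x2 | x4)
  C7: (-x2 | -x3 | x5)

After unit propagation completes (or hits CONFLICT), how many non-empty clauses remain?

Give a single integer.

Answer: 0

Derivation:
unit clause [-2] forces x2=F; simplify:
  satisfied 4 clause(s); 3 remain; assigned so far: [2]
unit clause [4] forces x4=T; simplify:
  drop -4 from [-4, -3] -> [-3]
  satisfied 2 clause(s); 1 remain; assigned so far: [2, 4]
unit clause [-3] forces x3=F; simplify:
  satisfied 1 clause(s); 0 remain; assigned so far: [2, 3, 4]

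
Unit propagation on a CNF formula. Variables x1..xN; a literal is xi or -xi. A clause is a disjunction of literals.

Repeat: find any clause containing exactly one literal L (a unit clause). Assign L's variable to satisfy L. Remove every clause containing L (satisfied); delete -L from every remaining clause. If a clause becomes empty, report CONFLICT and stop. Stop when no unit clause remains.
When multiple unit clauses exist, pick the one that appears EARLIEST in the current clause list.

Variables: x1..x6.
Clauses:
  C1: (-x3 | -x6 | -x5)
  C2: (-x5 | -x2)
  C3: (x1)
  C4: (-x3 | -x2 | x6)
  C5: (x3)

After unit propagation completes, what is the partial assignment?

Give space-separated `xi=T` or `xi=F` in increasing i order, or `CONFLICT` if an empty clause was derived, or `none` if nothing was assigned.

unit clause [1] forces x1=T; simplify:
  satisfied 1 clause(s); 4 remain; assigned so far: [1]
unit clause [3] forces x3=T; simplify:
  drop -3 from [-3, -6, -5] -> [-6, -5]
  drop -3 from [-3, -2, 6] -> [-2, 6]
  satisfied 1 clause(s); 3 remain; assigned so far: [1, 3]

Answer: x1=T x3=T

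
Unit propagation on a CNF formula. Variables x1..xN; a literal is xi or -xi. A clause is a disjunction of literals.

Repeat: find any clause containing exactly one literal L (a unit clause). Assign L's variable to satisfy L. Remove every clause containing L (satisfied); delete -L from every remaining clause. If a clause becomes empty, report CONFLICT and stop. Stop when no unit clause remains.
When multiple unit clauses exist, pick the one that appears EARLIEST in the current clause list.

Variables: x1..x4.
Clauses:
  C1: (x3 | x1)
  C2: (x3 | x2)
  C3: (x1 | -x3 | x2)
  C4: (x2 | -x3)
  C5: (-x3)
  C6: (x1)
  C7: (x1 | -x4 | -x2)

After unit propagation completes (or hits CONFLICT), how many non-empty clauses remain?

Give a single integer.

Answer: 0

Derivation:
unit clause [-3] forces x3=F; simplify:
  drop 3 from [3, 1] -> [1]
  drop 3 from [3, 2] -> [2]
  satisfied 3 clause(s); 4 remain; assigned so far: [3]
unit clause [1] forces x1=T; simplify:
  satisfied 3 clause(s); 1 remain; assigned so far: [1, 3]
unit clause [2] forces x2=T; simplify:
  satisfied 1 clause(s); 0 remain; assigned so far: [1, 2, 3]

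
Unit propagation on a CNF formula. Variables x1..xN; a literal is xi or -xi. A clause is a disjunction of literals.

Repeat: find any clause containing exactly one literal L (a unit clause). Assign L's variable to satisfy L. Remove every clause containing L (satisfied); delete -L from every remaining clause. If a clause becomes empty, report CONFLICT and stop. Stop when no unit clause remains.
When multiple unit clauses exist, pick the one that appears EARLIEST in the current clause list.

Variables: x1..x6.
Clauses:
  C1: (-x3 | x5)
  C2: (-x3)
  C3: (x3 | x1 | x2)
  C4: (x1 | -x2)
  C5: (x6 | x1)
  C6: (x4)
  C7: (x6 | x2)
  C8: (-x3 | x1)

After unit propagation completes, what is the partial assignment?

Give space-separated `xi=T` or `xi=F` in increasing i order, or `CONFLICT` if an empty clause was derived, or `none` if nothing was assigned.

Answer: x3=F x4=T

Derivation:
unit clause [-3] forces x3=F; simplify:
  drop 3 from [3, 1, 2] -> [1, 2]
  satisfied 3 clause(s); 5 remain; assigned so far: [3]
unit clause [4] forces x4=T; simplify:
  satisfied 1 clause(s); 4 remain; assigned so far: [3, 4]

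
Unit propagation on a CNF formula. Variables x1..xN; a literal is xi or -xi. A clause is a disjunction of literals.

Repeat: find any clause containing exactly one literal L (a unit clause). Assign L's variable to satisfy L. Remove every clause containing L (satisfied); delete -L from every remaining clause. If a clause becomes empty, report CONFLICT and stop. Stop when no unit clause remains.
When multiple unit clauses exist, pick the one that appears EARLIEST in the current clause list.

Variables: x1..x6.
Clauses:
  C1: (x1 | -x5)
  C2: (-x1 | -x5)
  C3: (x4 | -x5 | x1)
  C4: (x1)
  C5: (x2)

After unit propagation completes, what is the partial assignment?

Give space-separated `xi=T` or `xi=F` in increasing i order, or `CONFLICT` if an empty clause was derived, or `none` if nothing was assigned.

unit clause [1] forces x1=T; simplify:
  drop -1 from [-1, -5] -> [-5]
  satisfied 3 clause(s); 2 remain; assigned so far: [1]
unit clause [-5] forces x5=F; simplify:
  satisfied 1 clause(s); 1 remain; assigned so far: [1, 5]
unit clause [2] forces x2=T; simplify:
  satisfied 1 clause(s); 0 remain; assigned so far: [1, 2, 5]

Answer: x1=T x2=T x5=F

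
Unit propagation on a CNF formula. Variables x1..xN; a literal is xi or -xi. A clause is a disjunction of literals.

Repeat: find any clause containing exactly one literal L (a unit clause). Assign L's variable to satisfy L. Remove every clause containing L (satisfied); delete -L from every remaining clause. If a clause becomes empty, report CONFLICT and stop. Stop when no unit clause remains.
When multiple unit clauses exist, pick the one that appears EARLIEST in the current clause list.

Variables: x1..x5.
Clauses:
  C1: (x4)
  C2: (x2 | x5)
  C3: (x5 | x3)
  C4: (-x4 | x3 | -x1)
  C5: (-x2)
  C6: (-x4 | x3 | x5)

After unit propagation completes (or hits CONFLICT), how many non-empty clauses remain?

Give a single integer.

Answer: 1

Derivation:
unit clause [4] forces x4=T; simplify:
  drop -4 from [-4, 3, -1] -> [3, -1]
  drop -4 from [-4, 3, 5] -> [3, 5]
  satisfied 1 clause(s); 5 remain; assigned so far: [4]
unit clause [-2] forces x2=F; simplify:
  drop 2 from [2, 5] -> [5]
  satisfied 1 clause(s); 4 remain; assigned so far: [2, 4]
unit clause [5] forces x5=T; simplify:
  satisfied 3 clause(s); 1 remain; assigned so far: [2, 4, 5]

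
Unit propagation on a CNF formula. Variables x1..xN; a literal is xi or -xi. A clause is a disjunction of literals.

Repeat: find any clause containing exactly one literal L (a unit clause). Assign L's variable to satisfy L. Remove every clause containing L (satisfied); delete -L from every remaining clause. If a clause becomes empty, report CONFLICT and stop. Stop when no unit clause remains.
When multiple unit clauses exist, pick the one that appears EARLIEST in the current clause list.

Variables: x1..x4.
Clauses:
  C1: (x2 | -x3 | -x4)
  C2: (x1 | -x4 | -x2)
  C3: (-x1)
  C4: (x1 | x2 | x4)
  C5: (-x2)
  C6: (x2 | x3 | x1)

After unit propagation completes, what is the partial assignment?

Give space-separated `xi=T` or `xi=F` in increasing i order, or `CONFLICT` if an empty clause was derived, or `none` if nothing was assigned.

Answer: CONFLICT

Derivation:
unit clause [-1] forces x1=F; simplify:
  drop 1 from [1, -4, -2] -> [-4, -2]
  drop 1 from [1, 2, 4] -> [2, 4]
  drop 1 from [2, 3, 1] -> [2, 3]
  satisfied 1 clause(s); 5 remain; assigned so far: [1]
unit clause [-2] forces x2=F; simplify:
  drop 2 from [2, -3, -4] -> [-3, -4]
  drop 2 from [2, 4] -> [4]
  drop 2 from [2, 3] -> [3]
  satisfied 2 clause(s); 3 remain; assigned so far: [1, 2]
unit clause [4] forces x4=T; simplify:
  drop -4 from [-3, -4] -> [-3]
  satisfied 1 clause(s); 2 remain; assigned so far: [1, 2, 4]
unit clause [-3] forces x3=F; simplify:
  drop 3 from [3] -> [] (empty!)
  satisfied 1 clause(s); 1 remain; assigned so far: [1, 2, 3, 4]
CONFLICT (empty clause)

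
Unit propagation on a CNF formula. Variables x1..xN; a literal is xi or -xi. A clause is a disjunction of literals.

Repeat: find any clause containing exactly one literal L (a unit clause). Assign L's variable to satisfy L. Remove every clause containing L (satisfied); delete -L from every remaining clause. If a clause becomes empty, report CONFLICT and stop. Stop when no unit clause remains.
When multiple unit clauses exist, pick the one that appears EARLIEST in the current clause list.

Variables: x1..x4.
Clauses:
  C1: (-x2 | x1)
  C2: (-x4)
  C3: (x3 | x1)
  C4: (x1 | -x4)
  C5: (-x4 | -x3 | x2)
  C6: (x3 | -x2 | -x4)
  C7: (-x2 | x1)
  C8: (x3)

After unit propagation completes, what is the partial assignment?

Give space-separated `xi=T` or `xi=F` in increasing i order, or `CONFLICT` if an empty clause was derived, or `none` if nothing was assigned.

Answer: x3=T x4=F

Derivation:
unit clause [-4] forces x4=F; simplify:
  satisfied 4 clause(s); 4 remain; assigned so far: [4]
unit clause [3] forces x3=T; simplify:
  satisfied 2 clause(s); 2 remain; assigned so far: [3, 4]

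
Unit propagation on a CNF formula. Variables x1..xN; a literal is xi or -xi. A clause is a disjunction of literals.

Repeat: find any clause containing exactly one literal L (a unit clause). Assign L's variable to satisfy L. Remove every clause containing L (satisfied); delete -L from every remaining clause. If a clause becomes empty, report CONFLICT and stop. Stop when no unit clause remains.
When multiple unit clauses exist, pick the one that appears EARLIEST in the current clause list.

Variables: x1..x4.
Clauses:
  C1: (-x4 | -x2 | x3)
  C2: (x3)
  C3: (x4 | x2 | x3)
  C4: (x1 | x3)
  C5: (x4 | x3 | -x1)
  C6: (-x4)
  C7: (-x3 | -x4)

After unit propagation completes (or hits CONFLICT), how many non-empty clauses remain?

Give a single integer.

Answer: 0

Derivation:
unit clause [3] forces x3=T; simplify:
  drop -3 from [-3, -4] -> [-4]
  satisfied 5 clause(s); 2 remain; assigned so far: [3]
unit clause [-4] forces x4=F; simplify:
  satisfied 2 clause(s); 0 remain; assigned so far: [3, 4]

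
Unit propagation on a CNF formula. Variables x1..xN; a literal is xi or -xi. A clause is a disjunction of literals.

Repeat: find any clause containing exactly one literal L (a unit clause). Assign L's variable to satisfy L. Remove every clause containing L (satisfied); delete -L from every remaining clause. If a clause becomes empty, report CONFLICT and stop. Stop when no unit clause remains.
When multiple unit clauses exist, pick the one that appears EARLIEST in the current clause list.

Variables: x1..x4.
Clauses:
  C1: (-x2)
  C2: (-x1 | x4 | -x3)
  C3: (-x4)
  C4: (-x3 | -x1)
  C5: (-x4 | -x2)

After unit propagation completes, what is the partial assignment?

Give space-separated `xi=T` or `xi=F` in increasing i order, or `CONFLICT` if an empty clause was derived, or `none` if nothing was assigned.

unit clause [-2] forces x2=F; simplify:
  satisfied 2 clause(s); 3 remain; assigned so far: [2]
unit clause [-4] forces x4=F; simplify:
  drop 4 from [-1, 4, -3] -> [-1, -3]
  satisfied 1 clause(s); 2 remain; assigned so far: [2, 4]

Answer: x2=F x4=F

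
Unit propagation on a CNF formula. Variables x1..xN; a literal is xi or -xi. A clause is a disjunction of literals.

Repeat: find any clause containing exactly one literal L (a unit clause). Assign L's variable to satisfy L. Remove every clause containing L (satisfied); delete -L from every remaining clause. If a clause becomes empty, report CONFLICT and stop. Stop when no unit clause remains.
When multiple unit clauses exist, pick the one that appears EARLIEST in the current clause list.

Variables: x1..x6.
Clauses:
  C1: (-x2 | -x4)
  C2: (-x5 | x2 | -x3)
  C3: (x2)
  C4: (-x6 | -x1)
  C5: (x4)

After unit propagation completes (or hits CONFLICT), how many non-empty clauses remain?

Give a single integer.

Answer: 1

Derivation:
unit clause [2] forces x2=T; simplify:
  drop -2 from [-2, -4] -> [-4]
  satisfied 2 clause(s); 3 remain; assigned so far: [2]
unit clause [-4] forces x4=F; simplify:
  drop 4 from [4] -> [] (empty!)
  satisfied 1 clause(s); 2 remain; assigned so far: [2, 4]
CONFLICT (empty clause)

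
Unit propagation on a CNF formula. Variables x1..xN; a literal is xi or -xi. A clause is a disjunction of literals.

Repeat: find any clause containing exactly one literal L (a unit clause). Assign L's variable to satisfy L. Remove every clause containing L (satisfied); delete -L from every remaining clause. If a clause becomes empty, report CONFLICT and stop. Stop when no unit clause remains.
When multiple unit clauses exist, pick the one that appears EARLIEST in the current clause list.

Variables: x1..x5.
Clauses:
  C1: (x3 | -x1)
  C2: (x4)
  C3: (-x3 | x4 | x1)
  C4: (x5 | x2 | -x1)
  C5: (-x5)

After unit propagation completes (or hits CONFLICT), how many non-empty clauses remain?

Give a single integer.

Answer: 2

Derivation:
unit clause [4] forces x4=T; simplify:
  satisfied 2 clause(s); 3 remain; assigned so far: [4]
unit clause [-5] forces x5=F; simplify:
  drop 5 from [5, 2, -1] -> [2, -1]
  satisfied 1 clause(s); 2 remain; assigned so far: [4, 5]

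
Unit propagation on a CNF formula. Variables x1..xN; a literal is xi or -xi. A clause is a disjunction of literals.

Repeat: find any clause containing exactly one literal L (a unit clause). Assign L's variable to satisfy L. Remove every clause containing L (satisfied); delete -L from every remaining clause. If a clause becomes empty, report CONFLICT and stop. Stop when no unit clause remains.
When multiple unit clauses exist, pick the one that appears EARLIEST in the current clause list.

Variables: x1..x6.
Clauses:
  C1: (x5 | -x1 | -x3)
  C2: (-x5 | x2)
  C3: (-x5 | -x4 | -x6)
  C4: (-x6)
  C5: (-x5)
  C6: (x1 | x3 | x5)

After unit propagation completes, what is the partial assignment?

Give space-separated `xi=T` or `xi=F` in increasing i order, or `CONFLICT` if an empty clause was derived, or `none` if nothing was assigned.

unit clause [-6] forces x6=F; simplify:
  satisfied 2 clause(s); 4 remain; assigned so far: [6]
unit clause [-5] forces x5=F; simplify:
  drop 5 from [5, -1, -3] -> [-1, -3]
  drop 5 from [1, 3, 5] -> [1, 3]
  satisfied 2 clause(s); 2 remain; assigned so far: [5, 6]

Answer: x5=F x6=F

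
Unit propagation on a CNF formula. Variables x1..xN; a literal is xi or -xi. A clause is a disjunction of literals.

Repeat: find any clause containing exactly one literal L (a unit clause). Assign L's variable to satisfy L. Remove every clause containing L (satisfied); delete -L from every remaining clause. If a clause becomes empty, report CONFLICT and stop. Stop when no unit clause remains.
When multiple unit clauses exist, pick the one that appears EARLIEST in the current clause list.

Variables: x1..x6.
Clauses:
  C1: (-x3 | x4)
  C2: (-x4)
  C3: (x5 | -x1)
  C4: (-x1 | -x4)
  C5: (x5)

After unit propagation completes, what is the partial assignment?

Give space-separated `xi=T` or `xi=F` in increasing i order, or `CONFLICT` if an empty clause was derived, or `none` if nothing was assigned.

unit clause [-4] forces x4=F; simplify:
  drop 4 from [-3, 4] -> [-3]
  satisfied 2 clause(s); 3 remain; assigned so far: [4]
unit clause [-3] forces x3=F; simplify:
  satisfied 1 clause(s); 2 remain; assigned so far: [3, 4]
unit clause [5] forces x5=T; simplify:
  satisfied 2 clause(s); 0 remain; assigned so far: [3, 4, 5]

Answer: x3=F x4=F x5=T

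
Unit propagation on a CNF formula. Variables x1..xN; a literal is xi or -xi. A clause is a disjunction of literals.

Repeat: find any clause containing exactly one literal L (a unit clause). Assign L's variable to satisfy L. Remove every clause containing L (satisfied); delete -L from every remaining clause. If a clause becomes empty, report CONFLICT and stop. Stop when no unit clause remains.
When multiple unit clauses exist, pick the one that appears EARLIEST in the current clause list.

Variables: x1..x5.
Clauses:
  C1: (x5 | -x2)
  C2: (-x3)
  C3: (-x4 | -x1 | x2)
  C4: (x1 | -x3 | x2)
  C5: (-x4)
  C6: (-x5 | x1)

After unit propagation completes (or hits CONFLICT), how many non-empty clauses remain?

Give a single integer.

unit clause [-3] forces x3=F; simplify:
  satisfied 2 clause(s); 4 remain; assigned so far: [3]
unit clause [-4] forces x4=F; simplify:
  satisfied 2 clause(s); 2 remain; assigned so far: [3, 4]

Answer: 2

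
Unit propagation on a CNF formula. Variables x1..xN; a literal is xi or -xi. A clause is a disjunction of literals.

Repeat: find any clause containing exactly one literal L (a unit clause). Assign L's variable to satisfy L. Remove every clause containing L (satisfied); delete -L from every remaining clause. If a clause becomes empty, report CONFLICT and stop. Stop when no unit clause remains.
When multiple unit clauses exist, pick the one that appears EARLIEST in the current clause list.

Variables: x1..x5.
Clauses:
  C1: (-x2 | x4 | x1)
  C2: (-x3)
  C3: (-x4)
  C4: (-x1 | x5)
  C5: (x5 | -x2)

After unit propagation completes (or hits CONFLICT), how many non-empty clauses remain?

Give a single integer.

Answer: 3

Derivation:
unit clause [-3] forces x3=F; simplify:
  satisfied 1 clause(s); 4 remain; assigned so far: [3]
unit clause [-4] forces x4=F; simplify:
  drop 4 from [-2, 4, 1] -> [-2, 1]
  satisfied 1 clause(s); 3 remain; assigned so far: [3, 4]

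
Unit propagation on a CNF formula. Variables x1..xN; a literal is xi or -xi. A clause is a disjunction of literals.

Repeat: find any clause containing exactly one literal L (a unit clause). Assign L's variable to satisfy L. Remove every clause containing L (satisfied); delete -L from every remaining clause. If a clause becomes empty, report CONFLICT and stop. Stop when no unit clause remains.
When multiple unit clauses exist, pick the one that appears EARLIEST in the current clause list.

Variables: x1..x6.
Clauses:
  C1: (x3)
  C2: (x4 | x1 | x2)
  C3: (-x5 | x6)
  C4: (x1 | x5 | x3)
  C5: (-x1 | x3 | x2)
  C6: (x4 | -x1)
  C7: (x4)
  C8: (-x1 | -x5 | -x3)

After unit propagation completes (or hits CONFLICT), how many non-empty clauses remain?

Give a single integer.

unit clause [3] forces x3=T; simplify:
  drop -3 from [-1, -5, -3] -> [-1, -5]
  satisfied 3 clause(s); 5 remain; assigned so far: [3]
unit clause [4] forces x4=T; simplify:
  satisfied 3 clause(s); 2 remain; assigned so far: [3, 4]

Answer: 2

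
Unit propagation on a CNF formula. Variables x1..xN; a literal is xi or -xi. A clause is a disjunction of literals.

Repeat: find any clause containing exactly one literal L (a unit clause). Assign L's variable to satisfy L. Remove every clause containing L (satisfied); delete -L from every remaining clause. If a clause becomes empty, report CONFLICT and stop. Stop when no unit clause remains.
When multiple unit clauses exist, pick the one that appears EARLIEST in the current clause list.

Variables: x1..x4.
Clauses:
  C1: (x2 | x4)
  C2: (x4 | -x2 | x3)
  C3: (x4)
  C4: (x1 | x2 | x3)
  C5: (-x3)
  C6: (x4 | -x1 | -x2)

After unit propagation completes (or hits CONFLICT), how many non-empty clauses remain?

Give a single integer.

Answer: 1

Derivation:
unit clause [4] forces x4=T; simplify:
  satisfied 4 clause(s); 2 remain; assigned so far: [4]
unit clause [-3] forces x3=F; simplify:
  drop 3 from [1, 2, 3] -> [1, 2]
  satisfied 1 clause(s); 1 remain; assigned so far: [3, 4]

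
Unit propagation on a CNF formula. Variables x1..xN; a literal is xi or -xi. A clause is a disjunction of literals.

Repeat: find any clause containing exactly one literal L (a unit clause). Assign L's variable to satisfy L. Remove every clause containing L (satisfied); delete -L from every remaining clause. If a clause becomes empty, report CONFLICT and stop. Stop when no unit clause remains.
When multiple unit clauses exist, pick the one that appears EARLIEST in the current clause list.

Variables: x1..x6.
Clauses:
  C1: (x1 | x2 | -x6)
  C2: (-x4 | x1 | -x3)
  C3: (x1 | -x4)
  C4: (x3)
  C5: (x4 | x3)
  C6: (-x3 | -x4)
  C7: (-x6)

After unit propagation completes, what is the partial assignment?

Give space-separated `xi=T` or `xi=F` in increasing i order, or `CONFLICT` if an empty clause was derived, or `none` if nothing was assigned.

Answer: x3=T x4=F x6=F

Derivation:
unit clause [3] forces x3=T; simplify:
  drop -3 from [-4, 1, -3] -> [-4, 1]
  drop -3 from [-3, -4] -> [-4]
  satisfied 2 clause(s); 5 remain; assigned so far: [3]
unit clause [-4] forces x4=F; simplify:
  satisfied 3 clause(s); 2 remain; assigned so far: [3, 4]
unit clause [-6] forces x6=F; simplify:
  satisfied 2 clause(s); 0 remain; assigned so far: [3, 4, 6]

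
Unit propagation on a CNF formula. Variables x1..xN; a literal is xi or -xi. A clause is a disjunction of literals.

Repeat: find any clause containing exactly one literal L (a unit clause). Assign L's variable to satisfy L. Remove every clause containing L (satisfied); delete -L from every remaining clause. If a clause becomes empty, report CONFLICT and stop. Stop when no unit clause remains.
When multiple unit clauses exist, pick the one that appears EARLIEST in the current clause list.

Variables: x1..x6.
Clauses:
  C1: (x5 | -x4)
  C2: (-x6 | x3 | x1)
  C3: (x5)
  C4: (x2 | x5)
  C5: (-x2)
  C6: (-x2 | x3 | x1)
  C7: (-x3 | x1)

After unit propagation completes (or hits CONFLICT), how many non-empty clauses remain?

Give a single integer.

Answer: 2

Derivation:
unit clause [5] forces x5=T; simplify:
  satisfied 3 clause(s); 4 remain; assigned so far: [5]
unit clause [-2] forces x2=F; simplify:
  satisfied 2 clause(s); 2 remain; assigned so far: [2, 5]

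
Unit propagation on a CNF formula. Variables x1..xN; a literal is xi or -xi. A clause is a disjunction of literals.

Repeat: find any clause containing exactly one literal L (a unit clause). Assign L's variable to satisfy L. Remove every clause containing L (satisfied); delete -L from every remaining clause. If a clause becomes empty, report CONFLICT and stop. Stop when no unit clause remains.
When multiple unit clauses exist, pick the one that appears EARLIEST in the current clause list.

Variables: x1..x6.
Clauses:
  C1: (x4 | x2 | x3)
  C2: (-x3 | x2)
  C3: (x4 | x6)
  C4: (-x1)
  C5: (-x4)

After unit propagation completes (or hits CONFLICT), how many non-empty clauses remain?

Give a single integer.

unit clause [-1] forces x1=F; simplify:
  satisfied 1 clause(s); 4 remain; assigned so far: [1]
unit clause [-4] forces x4=F; simplify:
  drop 4 from [4, 2, 3] -> [2, 3]
  drop 4 from [4, 6] -> [6]
  satisfied 1 clause(s); 3 remain; assigned so far: [1, 4]
unit clause [6] forces x6=T; simplify:
  satisfied 1 clause(s); 2 remain; assigned so far: [1, 4, 6]

Answer: 2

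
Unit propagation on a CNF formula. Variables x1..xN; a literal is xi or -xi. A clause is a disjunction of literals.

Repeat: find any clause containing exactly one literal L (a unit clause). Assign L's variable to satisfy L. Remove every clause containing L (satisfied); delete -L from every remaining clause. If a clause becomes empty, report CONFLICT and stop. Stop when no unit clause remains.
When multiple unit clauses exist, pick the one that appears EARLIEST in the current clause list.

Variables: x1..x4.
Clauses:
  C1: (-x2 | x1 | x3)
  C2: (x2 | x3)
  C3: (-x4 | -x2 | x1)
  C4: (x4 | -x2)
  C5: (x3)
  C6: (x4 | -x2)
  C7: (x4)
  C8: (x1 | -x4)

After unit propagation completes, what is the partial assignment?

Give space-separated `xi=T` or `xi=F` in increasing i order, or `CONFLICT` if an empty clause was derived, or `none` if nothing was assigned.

Answer: x1=T x3=T x4=T

Derivation:
unit clause [3] forces x3=T; simplify:
  satisfied 3 clause(s); 5 remain; assigned so far: [3]
unit clause [4] forces x4=T; simplify:
  drop -4 from [-4, -2, 1] -> [-2, 1]
  drop -4 from [1, -4] -> [1]
  satisfied 3 clause(s); 2 remain; assigned so far: [3, 4]
unit clause [1] forces x1=T; simplify:
  satisfied 2 clause(s); 0 remain; assigned so far: [1, 3, 4]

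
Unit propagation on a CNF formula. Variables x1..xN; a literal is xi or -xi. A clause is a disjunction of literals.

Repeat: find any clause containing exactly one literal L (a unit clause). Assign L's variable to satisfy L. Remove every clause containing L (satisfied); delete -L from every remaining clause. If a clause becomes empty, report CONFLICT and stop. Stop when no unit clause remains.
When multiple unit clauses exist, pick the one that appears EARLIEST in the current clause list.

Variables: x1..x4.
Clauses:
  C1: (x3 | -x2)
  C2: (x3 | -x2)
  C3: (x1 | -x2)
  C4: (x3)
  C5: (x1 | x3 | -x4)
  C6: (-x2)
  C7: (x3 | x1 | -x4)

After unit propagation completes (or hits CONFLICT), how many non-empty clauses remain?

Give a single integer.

unit clause [3] forces x3=T; simplify:
  satisfied 5 clause(s); 2 remain; assigned so far: [3]
unit clause [-2] forces x2=F; simplify:
  satisfied 2 clause(s); 0 remain; assigned so far: [2, 3]

Answer: 0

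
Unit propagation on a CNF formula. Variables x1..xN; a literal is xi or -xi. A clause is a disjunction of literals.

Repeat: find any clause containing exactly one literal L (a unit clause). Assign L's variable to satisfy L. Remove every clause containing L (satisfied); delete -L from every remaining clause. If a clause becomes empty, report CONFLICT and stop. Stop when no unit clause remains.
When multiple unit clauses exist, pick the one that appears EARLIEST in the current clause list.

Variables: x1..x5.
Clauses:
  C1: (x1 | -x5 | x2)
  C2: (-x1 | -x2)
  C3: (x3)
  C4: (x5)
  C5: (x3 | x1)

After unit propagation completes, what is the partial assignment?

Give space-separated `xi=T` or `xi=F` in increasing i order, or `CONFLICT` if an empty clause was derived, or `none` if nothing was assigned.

unit clause [3] forces x3=T; simplify:
  satisfied 2 clause(s); 3 remain; assigned so far: [3]
unit clause [5] forces x5=T; simplify:
  drop -5 from [1, -5, 2] -> [1, 2]
  satisfied 1 clause(s); 2 remain; assigned so far: [3, 5]

Answer: x3=T x5=T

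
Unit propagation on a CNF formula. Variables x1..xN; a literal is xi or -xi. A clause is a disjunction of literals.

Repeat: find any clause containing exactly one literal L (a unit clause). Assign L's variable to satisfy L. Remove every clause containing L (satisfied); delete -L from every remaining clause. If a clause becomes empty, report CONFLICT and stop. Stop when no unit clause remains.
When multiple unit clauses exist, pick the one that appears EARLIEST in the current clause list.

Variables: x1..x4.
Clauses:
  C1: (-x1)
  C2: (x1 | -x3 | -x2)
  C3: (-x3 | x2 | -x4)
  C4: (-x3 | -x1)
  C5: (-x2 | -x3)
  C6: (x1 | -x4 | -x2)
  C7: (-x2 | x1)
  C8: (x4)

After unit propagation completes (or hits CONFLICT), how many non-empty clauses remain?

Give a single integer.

Answer: 0

Derivation:
unit clause [-1] forces x1=F; simplify:
  drop 1 from [1, -3, -2] -> [-3, -2]
  drop 1 from [1, -4, -2] -> [-4, -2]
  drop 1 from [-2, 1] -> [-2]
  satisfied 2 clause(s); 6 remain; assigned so far: [1]
unit clause [-2] forces x2=F; simplify:
  drop 2 from [-3, 2, -4] -> [-3, -4]
  satisfied 4 clause(s); 2 remain; assigned so far: [1, 2]
unit clause [4] forces x4=T; simplify:
  drop -4 from [-3, -4] -> [-3]
  satisfied 1 clause(s); 1 remain; assigned so far: [1, 2, 4]
unit clause [-3] forces x3=F; simplify:
  satisfied 1 clause(s); 0 remain; assigned so far: [1, 2, 3, 4]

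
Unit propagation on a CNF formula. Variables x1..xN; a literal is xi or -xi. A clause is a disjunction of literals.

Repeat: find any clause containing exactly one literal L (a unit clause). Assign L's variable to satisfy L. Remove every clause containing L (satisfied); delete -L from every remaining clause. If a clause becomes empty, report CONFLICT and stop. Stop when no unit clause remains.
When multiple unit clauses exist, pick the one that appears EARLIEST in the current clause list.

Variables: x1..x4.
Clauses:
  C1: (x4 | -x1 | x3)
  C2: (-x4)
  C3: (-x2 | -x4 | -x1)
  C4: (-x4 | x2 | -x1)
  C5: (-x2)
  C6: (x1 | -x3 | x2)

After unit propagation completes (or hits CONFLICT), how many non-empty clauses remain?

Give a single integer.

unit clause [-4] forces x4=F; simplify:
  drop 4 from [4, -1, 3] -> [-1, 3]
  satisfied 3 clause(s); 3 remain; assigned so far: [4]
unit clause [-2] forces x2=F; simplify:
  drop 2 from [1, -3, 2] -> [1, -3]
  satisfied 1 clause(s); 2 remain; assigned so far: [2, 4]

Answer: 2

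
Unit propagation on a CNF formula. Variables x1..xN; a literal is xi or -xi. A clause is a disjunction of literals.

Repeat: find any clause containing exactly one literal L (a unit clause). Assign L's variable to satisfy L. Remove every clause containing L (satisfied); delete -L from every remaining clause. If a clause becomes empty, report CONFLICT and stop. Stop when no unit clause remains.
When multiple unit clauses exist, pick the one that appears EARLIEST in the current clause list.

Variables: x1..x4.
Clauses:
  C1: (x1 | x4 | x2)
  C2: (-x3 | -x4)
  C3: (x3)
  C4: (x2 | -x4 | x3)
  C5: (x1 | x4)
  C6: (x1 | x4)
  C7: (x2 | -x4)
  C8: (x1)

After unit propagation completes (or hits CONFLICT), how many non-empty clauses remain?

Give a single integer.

Answer: 0

Derivation:
unit clause [3] forces x3=T; simplify:
  drop -3 from [-3, -4] -> [-4]
  satisfied 2 clause(s); 6 remain; assigned so far: [3]
unit clause [-4] forces x4=F; simplify:
  drop 4 from [1, 4, 2] -> [1, 2]
  drop 4 from [1, 4] -> [1]
  drop 4 from [1, 4] -> [1]
  satisfied 2 clause(s); 4 remain; assigned so far: [3, 4]
unit clause [1] forces x1=T; simplify:
  satisfied 4 clause(s); 0 remain; assigned so far: [1, 3, 4]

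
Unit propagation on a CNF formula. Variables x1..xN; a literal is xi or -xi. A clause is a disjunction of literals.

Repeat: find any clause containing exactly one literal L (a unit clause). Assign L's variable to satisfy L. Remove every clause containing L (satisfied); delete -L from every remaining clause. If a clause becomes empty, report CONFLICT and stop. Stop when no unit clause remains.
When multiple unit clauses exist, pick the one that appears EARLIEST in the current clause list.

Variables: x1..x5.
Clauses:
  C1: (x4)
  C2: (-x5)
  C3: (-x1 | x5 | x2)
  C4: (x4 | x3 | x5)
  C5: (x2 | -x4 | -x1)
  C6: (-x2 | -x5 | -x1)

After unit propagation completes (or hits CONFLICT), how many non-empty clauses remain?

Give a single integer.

Answer: 2

Derivation:
unit clause [4] forces x4=T; simplify:
  drop -4 from [2, -4, -1] -> [2, -1]
  satisfied 2 clause(s); 4 remain; assigned so far: [4]
unit clause [-5] forces x5=F; simplify:
  drop 5 from [-1, 5, 2] -> [-1, 2]
  satisfied 2 clause(s); 2 remain; assigned so far: [4, 5]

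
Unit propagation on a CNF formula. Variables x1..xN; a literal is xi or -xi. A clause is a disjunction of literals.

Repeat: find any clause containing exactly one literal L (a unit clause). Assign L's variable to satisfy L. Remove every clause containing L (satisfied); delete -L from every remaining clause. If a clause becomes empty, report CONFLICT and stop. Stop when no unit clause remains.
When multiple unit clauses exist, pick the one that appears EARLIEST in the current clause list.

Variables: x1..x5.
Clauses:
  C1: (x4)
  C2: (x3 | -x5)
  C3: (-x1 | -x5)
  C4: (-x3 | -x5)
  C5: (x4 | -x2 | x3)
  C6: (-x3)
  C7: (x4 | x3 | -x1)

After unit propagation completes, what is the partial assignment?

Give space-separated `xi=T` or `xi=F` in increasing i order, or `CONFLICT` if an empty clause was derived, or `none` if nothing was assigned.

unit clause [4] forces x4=T; simplify:
  satisfied 3 clause(s); 4 remain; assigned so far: [4]
unit clause [-3] forces x3=F; simplify:
  drop 3 from [3, -5] -> [-5]
  satisfied 2 clause(s); 2 remain; assigned so far: [3, 4]
unit clause [-5] forces x5=F; simplify:
  satisfied 2 clause(s); 0 remain; assigned so far: [3, 4, 5]

Answer: x3=F x4=T x5=F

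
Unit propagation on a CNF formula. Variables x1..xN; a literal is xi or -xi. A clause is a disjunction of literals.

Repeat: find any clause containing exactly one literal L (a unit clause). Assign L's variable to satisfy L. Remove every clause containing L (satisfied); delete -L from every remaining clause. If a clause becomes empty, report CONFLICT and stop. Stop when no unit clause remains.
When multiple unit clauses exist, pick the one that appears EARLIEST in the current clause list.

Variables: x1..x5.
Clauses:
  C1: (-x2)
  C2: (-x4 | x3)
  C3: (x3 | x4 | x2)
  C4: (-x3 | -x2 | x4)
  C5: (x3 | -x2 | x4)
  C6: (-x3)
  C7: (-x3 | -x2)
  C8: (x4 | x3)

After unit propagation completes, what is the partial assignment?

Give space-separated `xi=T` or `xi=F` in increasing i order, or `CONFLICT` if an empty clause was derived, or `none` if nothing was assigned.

Answer: CONFLICT

Derivation:
unit clause [-2] forces x2=F; simplify:
  drop 2 from [3, 4, 2] -> [3, 4]
  satisfied 4 clause(s); 4 remain; assigned so far: [2]
unit clause [-3] forces x3=F; simplify:
  drop 3 from [-4, 3] -> [-4]
  drop 3 from [3, 4] -> [4]
  drop 3 from [4, 3] -> [4]
  satisfied 1 clause(s); 3 remain; assigned so far: [2, 3]
unit clause [-4] forces x4=F; simplify:
  drop 4 from [4] -> [] (empty!)
  drop 4 from [4] -> [] (empty!)
  satisfied 1 clause(s); 2 remain; assigned so far: [2, 3, 4]
CONFLICT (empty clause)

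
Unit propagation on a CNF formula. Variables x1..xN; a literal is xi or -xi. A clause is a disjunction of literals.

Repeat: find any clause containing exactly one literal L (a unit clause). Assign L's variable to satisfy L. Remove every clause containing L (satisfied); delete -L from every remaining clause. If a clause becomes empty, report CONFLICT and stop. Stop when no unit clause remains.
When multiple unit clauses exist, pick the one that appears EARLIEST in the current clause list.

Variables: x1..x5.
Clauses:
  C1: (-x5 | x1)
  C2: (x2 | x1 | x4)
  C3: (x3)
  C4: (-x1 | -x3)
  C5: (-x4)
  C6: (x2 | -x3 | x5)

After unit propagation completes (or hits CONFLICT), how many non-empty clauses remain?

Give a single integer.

unit clause [3] forces x3=T; simplify:
  drop -3 from [-1, -3] -> [-1]
  drop -3 from [2, -3, 5] -> [2, 5]
  satisfied 1 clause(s); 5 remain; assigned so far: [3]
unit clause [-1] forces x1=F; simplify:
  drop 1 from [-5, 1] -> [-5]
  drop 1 from [2, 1, 4] -> [2, 4]
  satisfied 1 clause(s); 4 remain; assigned so far: [1, 3]
unit clause [-5] forces x5=F; simplify:
  drop 5 from [2, 5] -> [2]
  satisfied 1 clause(s); 3 remain; assigned so far: [1, 3, 5]
unit clause [-4] forces x4=F; simplify:
  drop 4 from [2, 4] -> [2]
  satisfied 1 clause(s); 2 remain; assigned so far: [1, 3, 4, 5]
unit clause [2] forces x2=T; simplify:
  satisfied 2 clause(s); 0 remain; assigned so far: [1, 2, 3, 4, 5]

Answer: 0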